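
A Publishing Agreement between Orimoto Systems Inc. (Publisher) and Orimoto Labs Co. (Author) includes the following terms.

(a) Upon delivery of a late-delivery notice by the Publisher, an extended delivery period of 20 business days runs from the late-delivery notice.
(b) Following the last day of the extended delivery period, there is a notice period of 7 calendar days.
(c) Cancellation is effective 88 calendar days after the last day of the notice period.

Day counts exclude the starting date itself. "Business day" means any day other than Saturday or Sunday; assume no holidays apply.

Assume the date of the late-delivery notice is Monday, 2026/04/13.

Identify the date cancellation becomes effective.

The last day of the extended delivery period: 20 business days after Monday, 2026/04/13, skipping weekends — Apr 14, Apr 15, Apr 16, Apr 17, …, May 7, May 8, May 11 — lands on Monday, 2026/05/11.
The last day of the notice period: 7 calendar days after 2026/05/11 is 2026/05/18.
The date cancellation becomes effective: 88 calendar days after 2026/05/18 is 2026/08/14.

2026/08/14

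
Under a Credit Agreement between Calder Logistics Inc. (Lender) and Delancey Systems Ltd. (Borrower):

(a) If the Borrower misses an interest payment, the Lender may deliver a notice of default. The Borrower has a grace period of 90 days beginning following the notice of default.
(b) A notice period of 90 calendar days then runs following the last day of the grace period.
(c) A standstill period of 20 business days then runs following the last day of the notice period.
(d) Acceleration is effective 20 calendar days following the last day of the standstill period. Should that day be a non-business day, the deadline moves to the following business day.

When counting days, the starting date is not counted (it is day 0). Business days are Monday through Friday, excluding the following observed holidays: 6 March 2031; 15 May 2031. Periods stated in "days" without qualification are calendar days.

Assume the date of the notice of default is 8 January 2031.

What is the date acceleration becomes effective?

The last day of the grace period: 90 calendar days after 8 January 2031 is 8 April 2031.
The last day of the notice period: 8 April 2031 + 90 days = 7 July 2031.
The last day of the standstill period: counting 20 business days from Monday, 7 July 2031 (Jul 8, Jul 9, Jul 10, Jul 11, …, Jul 31, Aug 1, Aug 4, skipping weekends) reaches Monday, 4 August 2031.
Adding 20 calendar days to 4 August 2031 gives 24 August 2031, which is the date acceleration becomes effective. That falls on a Sunday, so it rolls to the next business day, Monday, 25 August 2031.

25 August 2031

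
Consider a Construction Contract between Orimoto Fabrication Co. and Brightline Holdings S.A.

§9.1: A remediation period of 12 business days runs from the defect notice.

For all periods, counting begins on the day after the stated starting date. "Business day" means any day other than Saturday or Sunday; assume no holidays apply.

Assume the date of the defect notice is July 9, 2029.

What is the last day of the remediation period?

July 25, 2029

From Monday, July 9, 2029, 12 business days (Jul 10, Jul 11, Jul 12, Jul 13, …, Jul 23, Jul 24, Jul 25, skipping weekends) brings us to Wednesday, July 25, 2029, which is the last day of the remediation period.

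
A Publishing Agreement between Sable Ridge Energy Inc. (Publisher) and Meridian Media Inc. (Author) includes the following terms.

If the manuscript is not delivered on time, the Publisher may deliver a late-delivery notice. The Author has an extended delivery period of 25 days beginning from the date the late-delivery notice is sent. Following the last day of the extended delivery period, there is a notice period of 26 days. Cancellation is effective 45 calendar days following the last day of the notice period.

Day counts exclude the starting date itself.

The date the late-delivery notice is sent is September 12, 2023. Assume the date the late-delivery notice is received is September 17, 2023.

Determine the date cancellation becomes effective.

December 17, 2023

The last day of the extended delivery period: 25 calendar days after September 12, 2023 is October 7, 2023.
The last day of the notice period: October 7, 2023 + 26 days = November 2, 2023.
Adding 45 calendar days to November 2, 2023 gives December 17, 2023, which is the date cancellation becomes effective.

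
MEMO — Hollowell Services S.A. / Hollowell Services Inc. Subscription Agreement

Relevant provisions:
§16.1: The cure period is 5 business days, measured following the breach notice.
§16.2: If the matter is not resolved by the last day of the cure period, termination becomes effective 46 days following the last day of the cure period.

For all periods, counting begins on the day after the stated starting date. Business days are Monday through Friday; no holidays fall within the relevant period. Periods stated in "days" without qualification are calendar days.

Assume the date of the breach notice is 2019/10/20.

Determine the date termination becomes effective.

From Sunday, 2019/10/20, 5 business days (Oct 21, Oct 22, Oct 23, Oct 24, Oct 25, skipping weekends) brings us to Friday, 2019/10/25, which is the last day of the cure period.
Adding 46 calendar days to 2019/10/25 gives 2019/12/10, which is the date termination becomes effective.

2019/12/10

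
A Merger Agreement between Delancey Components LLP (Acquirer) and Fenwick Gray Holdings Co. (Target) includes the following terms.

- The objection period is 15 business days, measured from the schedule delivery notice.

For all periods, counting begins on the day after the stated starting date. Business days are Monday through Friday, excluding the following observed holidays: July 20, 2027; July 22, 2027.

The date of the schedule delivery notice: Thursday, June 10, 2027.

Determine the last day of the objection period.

The last day of the objection period: 15 business days after Thursday, June 10, 2027, skipping weekends — Jun 11, Jun 14, Jun 15, Jun 16, …, Jun 29, Jun 30, Jul 1 — lands on Thursday, July 1, 2027.

July 1, 2027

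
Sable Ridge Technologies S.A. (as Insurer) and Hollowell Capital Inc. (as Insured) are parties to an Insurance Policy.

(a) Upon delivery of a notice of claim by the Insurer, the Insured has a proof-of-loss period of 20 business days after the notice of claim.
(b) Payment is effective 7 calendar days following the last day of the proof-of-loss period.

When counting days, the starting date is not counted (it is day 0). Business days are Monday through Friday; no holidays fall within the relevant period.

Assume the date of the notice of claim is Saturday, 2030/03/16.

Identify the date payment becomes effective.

The last day of the proof-of-loss period: 20 business days after Saturday, 2030/03/16, skipping weekends — Mar 18, Mar 19, Mar 20, Mar 21, …, Apr 10, Apr 11, Apr 12 — lands on Friday, 2030/04/12.
Adding 7 calendar days to 2030/04/12 gives 2030/04/19, which is the date payment becomes effective.

2030/04/19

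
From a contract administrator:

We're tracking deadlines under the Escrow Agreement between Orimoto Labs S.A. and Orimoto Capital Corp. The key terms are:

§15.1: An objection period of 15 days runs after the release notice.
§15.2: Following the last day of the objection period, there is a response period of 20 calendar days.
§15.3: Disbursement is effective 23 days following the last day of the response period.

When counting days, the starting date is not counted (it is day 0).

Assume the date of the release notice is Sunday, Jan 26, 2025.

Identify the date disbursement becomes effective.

The last day of the objection period: Jan 26, 2025 + 15 days = Feb 10, 2025.
The last day of the response period: Feb 10, 2025 + 20 days = Mar 2, 2025.
Adding 23 calendar days to Mar 2, 2025 gives Mar 25, 2025, which is the date disbursement becomes effective.

Mar 25, 2025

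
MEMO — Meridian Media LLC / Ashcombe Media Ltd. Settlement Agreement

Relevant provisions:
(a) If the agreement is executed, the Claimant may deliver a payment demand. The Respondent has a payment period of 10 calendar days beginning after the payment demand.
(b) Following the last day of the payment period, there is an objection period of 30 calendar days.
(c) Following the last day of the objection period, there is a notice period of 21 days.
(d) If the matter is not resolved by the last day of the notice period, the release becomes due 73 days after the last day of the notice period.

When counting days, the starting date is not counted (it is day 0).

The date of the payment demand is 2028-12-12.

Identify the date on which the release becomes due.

2029-04-25

The last day of the payment period: 2028-12-12 + 10 days = 2028-12-22.
The last day of the objection period: 2028-12-22 + 30 days = 2029-01-21.
Adding 21 calendar days to 2029-01-21 gives 2029-02-11, which is the last day of the notice period.
The date on which the release becomes due: 2029-02-11 + 73 days = 2029-04-25.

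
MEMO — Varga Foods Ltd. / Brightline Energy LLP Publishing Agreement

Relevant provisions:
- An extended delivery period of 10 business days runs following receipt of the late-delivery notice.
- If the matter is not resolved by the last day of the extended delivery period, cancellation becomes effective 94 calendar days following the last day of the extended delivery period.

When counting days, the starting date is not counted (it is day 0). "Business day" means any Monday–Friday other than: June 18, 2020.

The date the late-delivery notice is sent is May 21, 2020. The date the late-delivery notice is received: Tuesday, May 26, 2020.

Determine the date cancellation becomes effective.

The last day of the extended delivery period: 10 business days after Tuesday, May 26, 2020, skipping weekends — May 27, May 28, May 29, Jun 1, Jun 2, Jun 3, Jun 4, Jun 5, Jun 8, Jun 9 — lands on Tuesday, June 9, 2020.
The date cancellation becomes effective: June 9, 2020 + 94 days = September 11, 2020.

September 11, 2020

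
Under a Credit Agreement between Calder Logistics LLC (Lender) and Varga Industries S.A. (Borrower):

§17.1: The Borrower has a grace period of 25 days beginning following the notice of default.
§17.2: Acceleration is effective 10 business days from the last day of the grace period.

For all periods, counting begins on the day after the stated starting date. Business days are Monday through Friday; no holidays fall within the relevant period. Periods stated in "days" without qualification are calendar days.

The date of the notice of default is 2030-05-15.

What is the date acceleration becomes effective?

The last day of the grace period: 2030-05-15 + 25 days = 2030-06-09.
The date acceleration becomes effective: 10 business days after Sunday, 2030-06-09, skipping weekends — Jun 10, Jun 11, Jun 12, Jun 13, Jun 14, Jun 17, Jun 18, Jun 19, Jun 20, Jun 21 — lands on Friday, 2030-06-21.

2030-06-21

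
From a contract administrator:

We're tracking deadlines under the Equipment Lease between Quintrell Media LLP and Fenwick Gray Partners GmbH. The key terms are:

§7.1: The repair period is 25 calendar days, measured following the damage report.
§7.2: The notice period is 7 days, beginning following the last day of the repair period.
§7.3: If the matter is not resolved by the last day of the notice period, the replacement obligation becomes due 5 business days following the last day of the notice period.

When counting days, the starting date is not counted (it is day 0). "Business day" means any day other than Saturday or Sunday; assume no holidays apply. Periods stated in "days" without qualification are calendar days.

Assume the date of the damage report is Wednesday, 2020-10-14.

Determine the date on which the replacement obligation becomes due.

2020-11-20

The last day of the repair period: 2020-10-14 + 25 days = 2020-11-08.
Adding 7 calendar days to 2020-11-08 gives 2020-11-15, which is the last day of the notice period.
From Sunday, 2020-11-15, 5 business days (Nov 16, Nov 17, Nov 18, Nov 19, Nov 20, skipping weekends) brings us to Friday, 2020-11-20, which is the date on which the replacement obligation becomes due.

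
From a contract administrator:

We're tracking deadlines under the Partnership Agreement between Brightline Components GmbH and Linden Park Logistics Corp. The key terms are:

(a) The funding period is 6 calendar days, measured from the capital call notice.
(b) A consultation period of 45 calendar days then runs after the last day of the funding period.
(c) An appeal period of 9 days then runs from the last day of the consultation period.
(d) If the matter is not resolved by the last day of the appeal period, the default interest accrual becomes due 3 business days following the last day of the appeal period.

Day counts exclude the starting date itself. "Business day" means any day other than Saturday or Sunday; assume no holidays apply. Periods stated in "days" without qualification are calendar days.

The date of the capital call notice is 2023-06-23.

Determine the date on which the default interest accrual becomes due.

The last day of the funding period: 2023-06-23 + 6 days = 2023-06-29.
The last day of the consultation period: 2023-06-29 + 45 days = 2023-08-13.
The last day of the appeal period: 2023-08-13 + 9 days = 2023-08-22.
The date on which the default interest accrual becomes due: 3 business days after Tuesday, 2023-08-22, skipping weekends — Aug 23, Aug 24, Aug 25 — lands on Friday, 2023-08-25.

2023-08-25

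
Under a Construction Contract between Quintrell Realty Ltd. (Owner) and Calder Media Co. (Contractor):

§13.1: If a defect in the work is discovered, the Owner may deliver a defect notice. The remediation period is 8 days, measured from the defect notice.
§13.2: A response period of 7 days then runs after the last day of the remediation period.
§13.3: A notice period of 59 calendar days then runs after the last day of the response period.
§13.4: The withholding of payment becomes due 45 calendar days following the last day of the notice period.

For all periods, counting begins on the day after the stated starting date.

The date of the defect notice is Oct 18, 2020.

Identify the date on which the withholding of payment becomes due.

Feb 14, 2021

The last day of the remediation period: 8 calendar days after Oct 18, 2020 is Oct 26, 2020.
The last day of the response period: Oct 26, 2020 + 7 days = Nov 2, 2020.
The last day of the notice period: 59 calendar days after Nov 2, 2020 is Dec 31, 2020.
The date on which the withholding of payment becomes due: Dec 31, 2020 + 45 days = Feb 14, 2021.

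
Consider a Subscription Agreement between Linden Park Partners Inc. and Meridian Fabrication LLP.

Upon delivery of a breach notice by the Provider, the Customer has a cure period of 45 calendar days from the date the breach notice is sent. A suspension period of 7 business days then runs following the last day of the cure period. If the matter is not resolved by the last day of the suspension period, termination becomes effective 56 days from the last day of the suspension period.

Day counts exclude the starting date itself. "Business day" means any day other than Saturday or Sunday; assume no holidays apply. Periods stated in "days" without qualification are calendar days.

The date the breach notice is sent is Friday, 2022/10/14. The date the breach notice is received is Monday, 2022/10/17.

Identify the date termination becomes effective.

Adding 45 calendar days to 2022/10/14 gives 2022/11/28, which is the last day of the cure period.
From Monday, 2022/11/28, 7 business days (Nov 29, Nov 30, Dec 1, Dec 2, Dec 5, Dec 6, Dec 7, skipping weekends) brings us to Wednesday, 2022/12/07, which is the last day of the suspension period.
The date termination becomes effective: 56 calendar days after 2022/12/07 is 2023/02/01.

2023/02/01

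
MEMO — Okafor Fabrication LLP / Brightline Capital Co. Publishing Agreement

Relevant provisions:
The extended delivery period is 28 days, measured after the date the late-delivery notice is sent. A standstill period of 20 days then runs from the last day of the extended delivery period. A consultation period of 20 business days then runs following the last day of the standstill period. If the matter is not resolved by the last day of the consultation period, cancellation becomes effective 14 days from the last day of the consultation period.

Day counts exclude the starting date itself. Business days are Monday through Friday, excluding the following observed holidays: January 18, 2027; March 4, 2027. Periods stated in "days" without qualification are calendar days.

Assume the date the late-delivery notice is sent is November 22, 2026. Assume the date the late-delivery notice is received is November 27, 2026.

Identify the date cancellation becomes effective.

February 22, 2027

The last day of the extended delivery period: November 22, 2026 + 28 days = December 20, 2026.
Adding 20 calendar days to December 20, 2026 gives January 9, 2027, which is the last day of the standstill period.
The last day of the consultation period: counting 20 business days from Saturday, January 9, 2027 (Jan 11, Jan 12, Jan 13, Jan 14, …, Feb 4, Feb 5, Feb 8, skipping weekends and the listed holiday on Jan 18) reaches Monday, February 8, 2027.
Adding 14 calendar days to February 8, 2027 gives February 22, 2027, which is the date cancellation becomes effective.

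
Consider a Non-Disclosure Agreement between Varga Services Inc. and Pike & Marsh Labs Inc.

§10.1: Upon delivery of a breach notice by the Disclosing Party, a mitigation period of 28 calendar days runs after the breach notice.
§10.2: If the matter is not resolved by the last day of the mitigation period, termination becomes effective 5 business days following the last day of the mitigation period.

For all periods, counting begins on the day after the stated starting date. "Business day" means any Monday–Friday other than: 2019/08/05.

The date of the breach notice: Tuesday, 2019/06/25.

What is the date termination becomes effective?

2019/07/30

The last day of the mitigation period: 2019/06/25 + 28 days = 2019/07/23.
From Tuesday, 2019/07/23, 5 business days (Jul 24, Jul 25, Jul 26, Jul 29, Jul 30, skipping weekends) brings us to Tuesday, 2019/07/30, which is the date termination becomes effective.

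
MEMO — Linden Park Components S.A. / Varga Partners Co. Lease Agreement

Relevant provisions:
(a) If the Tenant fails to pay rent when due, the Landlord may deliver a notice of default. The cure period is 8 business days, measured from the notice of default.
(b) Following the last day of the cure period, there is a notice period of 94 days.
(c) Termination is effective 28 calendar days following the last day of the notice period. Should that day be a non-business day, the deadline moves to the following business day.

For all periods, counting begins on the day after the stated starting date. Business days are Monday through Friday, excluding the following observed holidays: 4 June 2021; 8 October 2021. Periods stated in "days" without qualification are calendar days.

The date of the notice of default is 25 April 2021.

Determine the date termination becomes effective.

6 September 2021

From Sunday, 25 April 2021, 8 business days (Apr 26, Apr 27, Apr 28, Apr 29, Apr 30, May 3, May 4, May 5, skipping weekends) brings us to Wednesday, 5 May 2021, which is the last day of the cure period.
The last day of the notice period: 5 May 2021 + 94 days = 7 August 2021.
Adding 28 calendar days to 7 August 2021 gives 4 September 2021, which is the date termination becomes effective. That falls on a Saturday, so it rolls to the next business day, Monday, 6 September 2021.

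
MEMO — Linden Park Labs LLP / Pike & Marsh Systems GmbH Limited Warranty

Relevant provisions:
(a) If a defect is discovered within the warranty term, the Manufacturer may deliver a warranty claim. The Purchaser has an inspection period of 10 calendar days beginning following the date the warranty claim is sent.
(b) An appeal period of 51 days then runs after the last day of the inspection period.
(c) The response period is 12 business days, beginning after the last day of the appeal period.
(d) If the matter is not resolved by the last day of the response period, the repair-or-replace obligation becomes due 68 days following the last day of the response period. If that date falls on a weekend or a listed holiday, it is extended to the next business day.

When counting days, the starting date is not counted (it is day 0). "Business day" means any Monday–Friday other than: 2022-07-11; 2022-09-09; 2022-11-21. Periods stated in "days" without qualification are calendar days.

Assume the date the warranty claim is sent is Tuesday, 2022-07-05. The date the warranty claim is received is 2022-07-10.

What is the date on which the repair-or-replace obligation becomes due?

The last day of the inspection period: 10 calendar days after 2022-07-05 is 2022-07-15.
Adding 51 calendar days to 2022-07-15 gives 2022-09-04, which is the last day of the appeal period.
The last day of the response period: 12 business days after Sunday, 2022-09-04, skipping weekends and the listed holiday on Sep 9 — Sep 5, Sep 6, Sep 7, Sep 8, …, Sep 19, Sep 20, Sep 21 — lands on Wednesday, 2022-09-21.
The date on which the repair-or-replace obligation becomes due: 2022-09-21 + 68 days = 2022-11-28. 2022-11-28 is a Monday and is not a listed holiday, so no roll-forward applies.

2022-11-28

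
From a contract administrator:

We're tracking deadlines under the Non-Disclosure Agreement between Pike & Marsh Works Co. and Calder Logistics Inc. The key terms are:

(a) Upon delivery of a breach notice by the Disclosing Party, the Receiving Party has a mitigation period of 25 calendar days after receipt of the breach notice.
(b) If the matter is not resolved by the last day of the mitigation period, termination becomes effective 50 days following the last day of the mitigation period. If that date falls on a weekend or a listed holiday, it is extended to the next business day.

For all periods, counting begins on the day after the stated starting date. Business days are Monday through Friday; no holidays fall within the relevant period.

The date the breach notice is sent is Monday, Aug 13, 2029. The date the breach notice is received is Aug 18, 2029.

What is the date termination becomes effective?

Nov 1, 2029

Adding 25 calendar days to Aug 18, 2029 gives Sep 12, 2029, which is the last day of the mitigation period.
Adding 50 calendar days to Sep 12, 2029 gives Nov 1, 2029, which is the date termination becomes effective. Nov 1, 2029 is a Thursday, so no roll-forward applies.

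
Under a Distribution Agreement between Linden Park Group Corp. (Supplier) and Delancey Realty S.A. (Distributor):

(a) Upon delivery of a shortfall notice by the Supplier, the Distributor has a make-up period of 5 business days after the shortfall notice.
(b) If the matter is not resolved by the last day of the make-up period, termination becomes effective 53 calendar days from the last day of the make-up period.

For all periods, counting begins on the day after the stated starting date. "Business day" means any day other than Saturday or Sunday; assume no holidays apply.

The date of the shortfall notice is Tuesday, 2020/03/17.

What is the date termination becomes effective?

2020/05/16

The last day of the make-up period: 5 business days after Tuesday, 2020/03/17, skipping weekends — Mar 18, Mar 19, Mar 20, Mar 23, Mar 24 — lands on Tuesday, 2020/03/24.
The date termination becomes effective: 53 calendar days after 2020/03/24 is 2020/05/16.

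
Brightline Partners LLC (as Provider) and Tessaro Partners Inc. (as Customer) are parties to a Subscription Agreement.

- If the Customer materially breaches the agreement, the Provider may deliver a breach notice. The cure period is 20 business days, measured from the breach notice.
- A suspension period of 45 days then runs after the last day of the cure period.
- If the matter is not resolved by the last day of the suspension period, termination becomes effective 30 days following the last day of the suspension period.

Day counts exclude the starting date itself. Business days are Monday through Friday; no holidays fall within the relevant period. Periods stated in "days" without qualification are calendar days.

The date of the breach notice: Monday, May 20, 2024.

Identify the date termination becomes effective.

August 31, 2024

The last day of the cure period: 20 business days after Monday, May 20, 2024, skipping weekends — May 21, May 22, May 23, May 24, …, Jun 13, Jun 14, Jun 17 — lands on Monday, June 17, 2024.
The last day of the suspension period: June 17, 2024 + 45 days = August 1, 2024.
The date termination becomes effective: August 1, 2024 + 30 days = August 31, 2024.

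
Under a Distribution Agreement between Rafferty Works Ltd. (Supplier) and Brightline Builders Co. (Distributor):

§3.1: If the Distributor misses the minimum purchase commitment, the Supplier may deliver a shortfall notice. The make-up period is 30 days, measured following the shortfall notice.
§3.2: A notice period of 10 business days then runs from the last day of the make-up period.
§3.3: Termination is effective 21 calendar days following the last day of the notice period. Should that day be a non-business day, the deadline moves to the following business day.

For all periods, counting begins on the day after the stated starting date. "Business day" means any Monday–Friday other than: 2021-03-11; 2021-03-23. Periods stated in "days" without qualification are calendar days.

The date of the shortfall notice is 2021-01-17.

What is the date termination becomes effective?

2021-03-24

Adding 30 calendar days to 2021-01-17 gives 2021-02-16, which is the last day of the make-up period.
The last day of the notice period: counting 10 business days from Tuesday, 2021-02-16 (Feb 17, Feb 18, Feb 19, Feb 22, Feb 23, Feb 24, Feb 25, Feb 26, Mar 1, Mar 2, skipping weekends) reaches Tuesday, 2021-03-02.
The date termination becomes effective: 2021-03-02 + 21 days = 2021-03-23. That falls on Tuesday, a listed holiday, so it rolls to the next business day, Wednesday, 2021-03-24.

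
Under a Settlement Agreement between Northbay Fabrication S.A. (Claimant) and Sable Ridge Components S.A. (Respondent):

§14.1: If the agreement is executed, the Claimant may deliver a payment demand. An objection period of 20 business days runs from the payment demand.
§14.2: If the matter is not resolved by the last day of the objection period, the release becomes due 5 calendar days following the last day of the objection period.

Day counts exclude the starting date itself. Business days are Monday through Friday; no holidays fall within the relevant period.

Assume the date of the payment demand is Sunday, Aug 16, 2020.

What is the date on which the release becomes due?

The last day of the objection period: 20 business days after Sunday, Aug 16, 2020, skipping weekends — Aug 17, Aug 18, Aug 19, Aug 20, …, Sep 9, Sep 10, Sep 11 — lands on Friday, Sep 11, 2020.
Adding 5 calendar days to Sep 11, 2020 gives Sep 16, 2020, which is the date on which the release becomes due.

Sep 16, 2020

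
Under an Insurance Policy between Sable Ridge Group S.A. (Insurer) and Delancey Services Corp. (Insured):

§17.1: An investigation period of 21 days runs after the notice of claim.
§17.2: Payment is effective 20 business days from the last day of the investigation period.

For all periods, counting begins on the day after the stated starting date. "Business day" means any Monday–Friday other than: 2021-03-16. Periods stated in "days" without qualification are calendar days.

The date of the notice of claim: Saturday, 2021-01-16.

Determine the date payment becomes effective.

2021-03-05

The last day of the investigation period: 21 calendar days after 2021-01-16 is 2021-02-06.
The date payment becomes effective: counting 20 business days from Saturday, 2021-02-06 (Feb 8, Feb 9, Feb 10, Feb 11, …, Mar 3, Mar 4, Mar 5, skipping weekends) reaches Friday, 2021-03-05.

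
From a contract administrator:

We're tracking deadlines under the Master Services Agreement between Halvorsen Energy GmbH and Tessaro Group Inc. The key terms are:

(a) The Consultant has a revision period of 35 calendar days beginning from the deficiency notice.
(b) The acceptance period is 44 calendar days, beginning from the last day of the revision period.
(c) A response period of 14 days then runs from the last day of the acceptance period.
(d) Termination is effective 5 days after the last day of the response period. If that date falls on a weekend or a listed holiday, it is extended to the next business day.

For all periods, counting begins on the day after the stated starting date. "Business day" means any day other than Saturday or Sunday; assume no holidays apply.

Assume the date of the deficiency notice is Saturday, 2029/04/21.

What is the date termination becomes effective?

The last day of the revision period: 35 calendar days after 2029/04/21 is 2029/05/26.
The last day of the acceptance period: 44 calendar days after 2029/05/26 is 2029/07/09.
The last day of the response period: 2029/07/09 + 14 days = 2029/07/23.
Adding 5 calendar days to 2029/07/23 gives 2029/07/28, which is the date termination becomes effective. That falls on a Saturday, so it rolls to the next business day, Monday, 2029/07/30.

2029/07/30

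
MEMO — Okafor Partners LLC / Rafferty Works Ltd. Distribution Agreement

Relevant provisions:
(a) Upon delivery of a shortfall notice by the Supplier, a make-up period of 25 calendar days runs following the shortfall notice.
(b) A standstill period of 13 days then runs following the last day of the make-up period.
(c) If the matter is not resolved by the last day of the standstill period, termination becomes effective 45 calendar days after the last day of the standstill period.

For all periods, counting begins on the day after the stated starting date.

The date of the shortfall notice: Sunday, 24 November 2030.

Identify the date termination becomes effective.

15 February 2031

Adding 25 calendar days to 24 November 2030 gives 19 December 2030, which is the last day of the make-up period.
The last day of the standstill period: 19 December 2030 + 13 days = 1 January 2031.
The date termination becomes effective: 45 calendar days after 1 January 2031 is 15 February 2031.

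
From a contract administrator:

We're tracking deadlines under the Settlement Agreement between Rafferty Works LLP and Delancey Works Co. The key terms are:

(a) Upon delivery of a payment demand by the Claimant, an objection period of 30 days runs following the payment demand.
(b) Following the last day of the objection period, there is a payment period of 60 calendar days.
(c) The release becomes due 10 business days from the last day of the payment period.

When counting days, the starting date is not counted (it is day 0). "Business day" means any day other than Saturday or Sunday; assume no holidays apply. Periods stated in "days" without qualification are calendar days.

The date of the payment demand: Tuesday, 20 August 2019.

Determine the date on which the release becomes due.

The last day of the objection period: 20 August 2019 + 30 days = 19 September 2019.
The last day of the payment period: 19 September 2019 + 60 days = 18 November 2019.
From Monday, 18 November 2019, 10 business days (Nov 19, Nov 20, Nov 21, Nov 22, Nov 25, Nov 26, Nov 27, Nov 28, Nov 29, Dec 2, skipping weekends) brings us to Monday, 2 December 2019, which is the date on which the release becomes due.

2 December 2019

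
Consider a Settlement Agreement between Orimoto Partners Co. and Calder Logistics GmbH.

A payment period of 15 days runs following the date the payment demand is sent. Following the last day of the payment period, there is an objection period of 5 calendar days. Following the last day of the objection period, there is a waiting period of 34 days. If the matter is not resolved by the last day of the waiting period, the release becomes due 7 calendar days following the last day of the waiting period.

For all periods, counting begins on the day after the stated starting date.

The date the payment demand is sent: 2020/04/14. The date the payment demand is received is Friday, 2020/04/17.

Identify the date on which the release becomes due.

2020/06/14

The last day of the payment period: 15 calendar days after 2020/04/14 is 2020/04/29.
The last day of the objection period: 5 calendar days after 2020/04/29 is 2020/05/04.
Adding 34 calendar days to 2020/05/04 gives 2020/06/07, which is the last day of the waiting period.
The date on which the release becomes due: 2020/06/07 + 7 days = 2020/06/14.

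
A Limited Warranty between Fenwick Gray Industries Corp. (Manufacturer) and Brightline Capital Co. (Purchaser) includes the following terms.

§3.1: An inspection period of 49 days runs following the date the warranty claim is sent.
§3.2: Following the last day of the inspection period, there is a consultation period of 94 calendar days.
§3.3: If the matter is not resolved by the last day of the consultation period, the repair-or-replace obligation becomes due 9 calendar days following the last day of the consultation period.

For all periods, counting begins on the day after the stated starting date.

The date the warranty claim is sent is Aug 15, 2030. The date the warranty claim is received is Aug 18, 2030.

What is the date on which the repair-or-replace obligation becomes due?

Jan 14, 2031

The last day of the inspection period: Aug 15, 2030 + 49 days = Oct 3, 2030.
Adding 94 calendar days to Oct 3, 2030 gives Jan 5, 2031, which is the last day of the consultation period.
The date on which the repair-or-replace obligation becomes due: Jan 5, 2031 + 9 days = Jan 14, 2031.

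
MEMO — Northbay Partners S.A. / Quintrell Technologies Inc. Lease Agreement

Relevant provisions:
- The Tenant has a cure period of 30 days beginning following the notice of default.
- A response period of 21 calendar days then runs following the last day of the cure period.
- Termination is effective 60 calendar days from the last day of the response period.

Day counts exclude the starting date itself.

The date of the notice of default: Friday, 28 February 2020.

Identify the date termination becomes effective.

The last day of the cure period: 28 February 2020 + 30 days = 29 March 2020.
Adding 21 calendar days to 29 March 2020 gives 19 April 2020, which is the last day of the response period.
The date termination becomes effective: 19 April 2020 + 60 days = 18 June 2020.

18 June 2020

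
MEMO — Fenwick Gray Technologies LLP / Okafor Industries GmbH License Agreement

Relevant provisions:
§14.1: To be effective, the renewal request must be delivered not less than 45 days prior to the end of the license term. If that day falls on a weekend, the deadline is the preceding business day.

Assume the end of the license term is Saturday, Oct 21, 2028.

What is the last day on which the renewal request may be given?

Sep 6, 2028

Oct 21, 2028 minus 45 days is Sep 6, 2028. That is a Wednesday, so no adjustment is needed.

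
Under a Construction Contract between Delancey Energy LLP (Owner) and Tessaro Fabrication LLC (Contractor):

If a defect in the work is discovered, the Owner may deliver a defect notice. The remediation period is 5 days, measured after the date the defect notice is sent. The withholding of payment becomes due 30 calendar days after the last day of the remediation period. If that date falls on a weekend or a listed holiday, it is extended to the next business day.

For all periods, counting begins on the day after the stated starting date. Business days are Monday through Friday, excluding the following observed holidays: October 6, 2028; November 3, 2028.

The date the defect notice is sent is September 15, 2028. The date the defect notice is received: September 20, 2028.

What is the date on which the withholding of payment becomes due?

The last day of the remediation period: September 15, 2028 + 5 days = September 20, 2028.
The date on which the withholding of payment becomes due: September 20, 2028 + 30 days = October 20, 2028. October 20, 2028 is a Friday and is not a listed holiday, so no roll-forward applies.

October 20, 2028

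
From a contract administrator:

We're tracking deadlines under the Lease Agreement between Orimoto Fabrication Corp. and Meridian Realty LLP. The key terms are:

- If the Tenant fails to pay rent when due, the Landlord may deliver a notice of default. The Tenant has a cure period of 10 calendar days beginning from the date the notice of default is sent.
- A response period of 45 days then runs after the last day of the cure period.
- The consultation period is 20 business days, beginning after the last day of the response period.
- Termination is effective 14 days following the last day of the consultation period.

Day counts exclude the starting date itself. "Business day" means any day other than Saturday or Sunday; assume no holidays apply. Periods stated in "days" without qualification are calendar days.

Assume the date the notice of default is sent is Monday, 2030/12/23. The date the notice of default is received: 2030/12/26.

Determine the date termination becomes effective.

2031/03/28

The last day of the cure period: 10 calendar days after 2030/12/23 is 2031/01/02.
The last day of the response period: 45 calendar days after 2031/01/02 is 2031/02/16.
From Sunday, 2031/02/16, 20 business days (Feb 17, Feb 18, Feb 19, Feb 20, …, Mar 12, Mar 13, Mar 14, skipping weekends) brings us to Friday, 2031/03/14, which is the last day of the consultation period.
The date termination becomes effective: 2031/03/14 + 14 days = 2031/03/28.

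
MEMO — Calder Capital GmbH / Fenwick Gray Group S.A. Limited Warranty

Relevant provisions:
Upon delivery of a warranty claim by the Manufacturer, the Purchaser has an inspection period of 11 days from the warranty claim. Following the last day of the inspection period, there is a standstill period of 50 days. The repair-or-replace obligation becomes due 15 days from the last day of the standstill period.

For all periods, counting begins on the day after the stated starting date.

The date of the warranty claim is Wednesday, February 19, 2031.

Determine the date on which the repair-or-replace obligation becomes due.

Adding 11 calendar days to February 19, 2031 gives March 2, 2031, which is the last day of the inspection period.
The last day of the standstill period: March 2, 2031 + 50 days = April 21, 2031.
The date on which the repair-or-replace obligation becomes due: 15 calendar days after April 21, 2031 is May 6, 2031.

May 6, 2031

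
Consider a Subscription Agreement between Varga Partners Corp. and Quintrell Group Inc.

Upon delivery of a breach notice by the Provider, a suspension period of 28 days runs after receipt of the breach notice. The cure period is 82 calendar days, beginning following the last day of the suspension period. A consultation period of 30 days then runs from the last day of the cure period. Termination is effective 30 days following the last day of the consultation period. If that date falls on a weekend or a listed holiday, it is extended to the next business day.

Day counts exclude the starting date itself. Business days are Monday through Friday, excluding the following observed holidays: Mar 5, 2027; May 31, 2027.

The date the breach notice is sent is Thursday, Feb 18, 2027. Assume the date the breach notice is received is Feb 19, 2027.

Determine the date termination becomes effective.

Aug 9, 2027

The last day of the suspension period: Feb 19, 2027 + 28 days = Mar 19, 2027.
Adding 82 calendar days to Mar 19, 2027 gives Jun 9, 2027, which is the last day of the cure period.
Adding 30 calendar days to Jun 9, 2027 gives Jul 9, 2027, which is the last day of the consultation period.
Adding 30 calendar days to Jul 9, 2027 gives Aug 8, 2027, which is the date termination becomes effective. That falls on a Sunday, so it rolls to the next business day, Monday, Aug 9, 2027.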